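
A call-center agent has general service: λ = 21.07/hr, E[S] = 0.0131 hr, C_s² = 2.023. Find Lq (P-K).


ρ = λ·E[S] = 21.07·0.0131 = 0.2760
Lq = ρ²(1+C_s²)/(2(1−ρ)) = 0.07619·(1+2.023)/(2·0.7240)
= 0.07619·3.0230/1.4480 = 0.15906

Final: 0.15906


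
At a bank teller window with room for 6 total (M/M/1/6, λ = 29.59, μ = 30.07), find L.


ρ = 29.59/30.07 = 0.9840
L = ρ[1 − (K+1)ρ^K + Kρ^(K+1)] / [(1−ρ)(1−ρ^(K+1))]
Numerator: 0.9840·(1 − 7·0.907965 + 6·0.893472) = 0.004992
Denominator: (0.01596)·(0.106528) = 0.001700
L = 0.004992/0.001700 = 2.9356

Final: 2.9356


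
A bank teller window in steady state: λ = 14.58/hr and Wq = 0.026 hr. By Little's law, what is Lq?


Lq = λWq = 14.58·0.026 = 0.3791

Final: 0.3791


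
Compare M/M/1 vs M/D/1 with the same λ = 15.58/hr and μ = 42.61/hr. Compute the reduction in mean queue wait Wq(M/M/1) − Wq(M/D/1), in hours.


ρ = 15.58/42.61 = 0.3656
Wq(M/M/1) = ρ/(μ−λ) = 0.3656/27.03 = 0.01353 hr
Wq(M/D/1) = ρ/(2(μ−λ)) = 0.006764 hr
Savings = 0.01353 − 0.006764 = 0.006764 hr

Final: 0.006764 hr


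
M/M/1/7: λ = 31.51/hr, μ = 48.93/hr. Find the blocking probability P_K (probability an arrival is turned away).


ρ = λ/μ = 31.51/48.93 = 0.6440
P_K = (1−ρ)ρ^K/(1−ρ^(K+1)) = (0.3560·0.045932)/(1 − 0.029579)
= 0.016353/0.970421 = 0.016851

Final: 0.016851


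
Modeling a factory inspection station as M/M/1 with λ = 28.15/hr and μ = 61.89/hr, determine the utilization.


ρ = λ/μ = 28.15/61.89 = 0.4548

Final: 0.4548


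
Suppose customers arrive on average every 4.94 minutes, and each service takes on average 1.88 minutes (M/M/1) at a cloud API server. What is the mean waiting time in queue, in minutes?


λ = 60/4.94 = 12.1457 /hr
μ = 60/1.88 = 31.9149 /hr
ρ = λ/μ = 12.1457/31.9149 = 0.3806
Wq = ρ/(μ−λ) = 0.3806/(31.9149−12.1457) = 0.01925 hr
In minutes: 0.01925·60 = 1.155 min

Final: 1.155 min


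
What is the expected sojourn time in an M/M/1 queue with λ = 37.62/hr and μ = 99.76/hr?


W = 1/(μ−λ) = 1/(99.76 − 37.62) = 1/62.14 = 0.01609 hr

Final: 0.01609 hr


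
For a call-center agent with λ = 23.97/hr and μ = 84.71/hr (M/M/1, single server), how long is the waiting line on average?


ρ = 23.97/84.71 = 0.2830
Lq = ρ²/(1−ρ) = 0.08007/0.7170 = 0.1117

Final: 0.1117


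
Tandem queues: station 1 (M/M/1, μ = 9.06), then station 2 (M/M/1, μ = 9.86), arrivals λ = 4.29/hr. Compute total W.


Each node sees arrival rate λ = 4.29/hr (tandem ⇒ throughput preserved).
W₁ = 1/(μ₁−λ) = 1/(9.06−4.29) = 0.20964 hr
W₂ = 1/(μ₂−λ) = 1/(9.86−4.29) = 0.17953 hr
W_total = W₁ + W₂ = 0.20964 + 0.17953 = 0.38918 hr

Final: 0.38918 hr


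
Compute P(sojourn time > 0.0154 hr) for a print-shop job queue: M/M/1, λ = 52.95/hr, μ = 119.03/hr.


W ~ Exponential(μ−λ) for M/M/1.
μ − λ = 119.03 − 52.95 = 66.0800
P(W > t) = e^{−(μ−λ)t} = e^{−1.0176} = 0.361450

Final: 0.361450


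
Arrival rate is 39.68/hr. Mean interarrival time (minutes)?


Mean interarrival time = 1/λ = 1/39.68 hour = 0.02520 hour
In minutes: 0.02520 × 60 = 1.5121 min

Final: 1.5121 min


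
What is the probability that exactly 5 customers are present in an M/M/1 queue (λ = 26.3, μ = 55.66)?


ρ = 26.3/55.66 = 0.4725
P_n = (1−ρ)·ρ^n = (1 − 0.4725)·0.4725^5 = 0.5275·0.023554 = 0.012424

Final: 0.012424


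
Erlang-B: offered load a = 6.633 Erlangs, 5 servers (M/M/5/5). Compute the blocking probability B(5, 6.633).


B(c,a) = (a^c/c!) / Σ_{k=0}^{c} a^k/k!
a^5/5! = 106.996295
Σ terms (k=0..5): 1.00000 + 6.63300 + 21.99834 + 48.63834 + 80.65453 + 106.99630 = 265.920506
B = 106.996295/265.920506 = 0.402362

Final: 0.402362


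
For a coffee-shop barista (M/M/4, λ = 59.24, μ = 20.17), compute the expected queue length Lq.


a = λ/μ = 2.9370; ρ = a/4 = 0.7343
P₀ = 0.041425
Lq = P₀·a^c·ρ / (c!·(1−ρ)²) = 0.041425·74.41091·0.7343/(24·0.07062)
= 1.33543

Final: 1.33543


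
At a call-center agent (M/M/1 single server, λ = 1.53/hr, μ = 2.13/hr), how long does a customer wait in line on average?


ρ = 1.53/2.13 = 0.7183
Wq = ρ/(μ−λ) = 0.7183/(2.13 − 1.53) = 0.7183/0.6000 = 1.1972 hr

Final: 1.1972 hr


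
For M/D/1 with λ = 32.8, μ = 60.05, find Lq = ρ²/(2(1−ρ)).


ρ = 32.8/60.05 = 0.5462
M/D/1: Lq = ρ²/(2(1−ρ)) = 0.2983/(2·0.4538) = 0.32873

Final: 0.32873


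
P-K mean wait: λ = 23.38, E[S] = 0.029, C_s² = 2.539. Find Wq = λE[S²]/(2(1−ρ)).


ρ = λ·E[S] = 23.38·0.029 = 0.6780
E[S²] = E[S]²(1+C_s²) = 0.029²·(1+2.539) = 0.002976
Wq = λ·E[S²]/(2(1−ρ)) = 23.38·0.002976/(2·0.3220) = 0.10806 hr

Final: 0.10806 hr


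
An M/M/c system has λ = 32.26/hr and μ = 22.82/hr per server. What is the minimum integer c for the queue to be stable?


Stability requires cμ > λ ⇔ c > λ/μ.
λ/μ = 32.26/22.82 = 1.4137
Minimum integer c = ⌊1.4137⌋ + 1 = 2
Check: 2·22.82 = 45.64 > 32.26, while 1·22.82 = 22.82 ≤ 32.26

Final: 2 servers


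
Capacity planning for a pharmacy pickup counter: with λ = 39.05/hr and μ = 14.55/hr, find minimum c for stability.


Stability requires cμ > λ ⇔ c > λ/μ.
λ/μ = 39.05/14.55 = 2.6838
Minimum integer c = ⌊2.6838⌋ + 1 = 3
Check: 3·14.55 = 43.65 > 39.05, while 2·14.55 = 29.10 ≤ 39.05

Final: 3 servers


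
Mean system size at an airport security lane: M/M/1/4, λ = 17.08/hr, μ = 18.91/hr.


ρ = 17.08/18.91 = 0.9032
L = ρ[1 − (K+1)ρ^K + Kρ^(K+1)] / [(1−ρ)(1−ρ^(K+1))]
Numerator: 0.9032·(1 − 5·0.665557 + 4·0.601148) = 0.069375
Denominator: (0.09677)·(0.398852) = 0.038599
L = 0.069375/0.038599 = 1.7973

Final: 1.7973


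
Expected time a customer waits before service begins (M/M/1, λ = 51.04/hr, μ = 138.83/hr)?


ρ = 51.04/138.83 = 0.3676
Wq = ρ/(μ−λ) = 0.3676/(138.83 − 51.04) = 0.3676/87.79 = 0.004188 hr

Final: 0.004188 hr


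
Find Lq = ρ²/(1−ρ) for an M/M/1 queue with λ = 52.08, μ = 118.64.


ρ = 52.08/118.64 = 0.4390
Lq = ρ²/(1−ρ) = 0.1927/0.5610 = 0.3435

Final: 0.3435


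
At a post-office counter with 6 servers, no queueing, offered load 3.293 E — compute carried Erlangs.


B(6,3.293) = 0.069278 (Erlang-B)
Carried load = a(1 − B) = 3.293·(1 − 0.069278) = 3.293·0.930722 = 3.0649 E

Final: 3.0649 Erlangs


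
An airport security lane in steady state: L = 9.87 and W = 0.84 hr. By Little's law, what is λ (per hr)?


λ = L/W = 9.87/0.84 = 11.7500 /hr

Final: 11.7500 /hr


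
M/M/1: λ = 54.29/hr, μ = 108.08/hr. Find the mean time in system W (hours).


W = 1/(μ−λ) = 1/(108.08 − 54.29) = 1/53.79 = 0.01859 hr

Final: 0.01859 hr


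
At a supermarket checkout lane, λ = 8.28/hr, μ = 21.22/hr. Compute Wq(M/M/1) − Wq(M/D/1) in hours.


ρ = 8.28/21.22 = 0.3902
Wq(M/M/1) = ρ/(μ−λ) = 0.3902/12.94 = 0.03015 hr
Wq(M/D/1) = ρ/(2(μ−λ)) = 0.01508 hr
Savings = 0.03015 − 0.01508 = 0.01508 hr

Final: 0.01508 hr


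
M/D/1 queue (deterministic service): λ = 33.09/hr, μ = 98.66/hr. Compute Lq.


ρ = 33.09/98.66 = 0.3354
M/D/1: Lq = ρ²/(2(1−ρ)) = 0.1125/(2·0.6646) = 0.08463

Final: 0.08463


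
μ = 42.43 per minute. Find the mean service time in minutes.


Mean service time = 1/μ = 1/42.43 minute = 0.02357 minute
In minutes: 0.02357 × 1 = 0.02357 min

Final: 0.02357 min


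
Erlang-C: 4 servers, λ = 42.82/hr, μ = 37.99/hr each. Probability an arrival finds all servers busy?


a = λ/μ = 1.1271; ρ = a/4 = 0.2818
P₀ = 0.323138 (from M/M/c formula)
C(c,a) = [a^c/(c!(1−ρ))]·P₀ = [1.61402/(24·0.7182)]·0.323138
= 0.09364·0.323138 = 0.030257

Final: 0.030257


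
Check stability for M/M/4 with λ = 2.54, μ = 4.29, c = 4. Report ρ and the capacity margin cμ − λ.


Total capacity cμ = 4·4.29 = 17.16/hr
ρ = λ/(cμ) = 2.54/17.16 = 0.1480
Stable ⇔ ρ < 1: YES
Spare capacity = cμ − λ = 17.16 − 2.54 = 14.62/hr

Final: ρ = 0.1480; stable; margin = 14.62/hr


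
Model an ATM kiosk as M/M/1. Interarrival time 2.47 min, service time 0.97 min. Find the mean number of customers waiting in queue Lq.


λ = 60/2.47 = 24.2915 /hr
μ = 60/0.97 = 61.8557 /hr
ρ = λ/μ = 24.2915/61.8557 = 0.3927
Lq = ρ²/(1−ρ) = 0.1542/0.6073 = 0.2540

Final: 0.2540


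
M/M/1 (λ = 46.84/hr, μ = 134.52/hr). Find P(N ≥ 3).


ρ = 46.84/134.52 = 0.3482
P(N ≥ n) = ρ^n = 0.3482^3 = 0.042217

Final: 0.042217


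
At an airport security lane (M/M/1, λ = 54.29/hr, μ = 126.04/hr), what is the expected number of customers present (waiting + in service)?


ρ = λ/μ = 54.29/126.04 = 0.4307
L = ρ/(1−ρ) = 0.4307/(1 − 0.4307) = 0.4307/0.5693 = 0.7567

Final: 0.7567


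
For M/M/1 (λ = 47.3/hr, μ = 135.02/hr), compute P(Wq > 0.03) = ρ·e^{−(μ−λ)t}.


ρ = 47.3/135.02 = 0.3503
P(Wq > t) = ρ·e^{−(μ−λ)t} = 0.3503·e^{−2.6316}
= 0.3503·0.071963 = 0.025210

Final: 0.025210


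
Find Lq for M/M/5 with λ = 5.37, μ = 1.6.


a = λ/μ = 3.3562; ρ = a/5 = 0.6712
P₀ = 0.030891
Lq = P₀·a^c·ρ / (c!·(1−ρ)²) = 0.030891·425.86457·0.6712/(120·0.10808)
= 0.68090

Final: 0.68090


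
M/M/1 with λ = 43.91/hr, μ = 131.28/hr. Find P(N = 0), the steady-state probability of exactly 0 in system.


ρ = 43.91/131.28 = 0.3345
P_n = (1−ρ)·ρ^n = (1 − 0.3345)·0.3345^0 = 0.6655·1.000000 = 0.665524

Final: 0.665524


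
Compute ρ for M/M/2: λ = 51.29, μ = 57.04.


ρ = λ/(cμ) = 51.29/(2·57.04) = 51.29/114.08 = 0.4496

Final: 0.4496


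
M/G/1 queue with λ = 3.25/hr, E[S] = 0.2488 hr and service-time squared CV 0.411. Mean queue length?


ρ = λ·E[S] = 3.25·0.2488 = 0.8086
Lq = ρ²(1+C_s²)/(2(1−ρ)) = 0.6538·(1+0.411)/(2·0.1914)
= 0.6538·1.4110/0.3828 = 2.41003

Final: 2.41003


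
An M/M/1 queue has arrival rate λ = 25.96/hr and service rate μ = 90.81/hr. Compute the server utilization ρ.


ρ = λ/μ = 25.96/90.81 = 0.2859

Final: 0.2859


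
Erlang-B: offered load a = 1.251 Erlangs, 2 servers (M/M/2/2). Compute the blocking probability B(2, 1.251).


B(c,a) = (a^c/c!) / Σ_{k=0}^{c} a^k/k!
a^2/2! = 0.782500
Σ terms (k=0..2): 1.00000 + 1.25100 + 0.78250 = 3.033500
B = 0.782500/3.033500 = 0.257953

Final: 0.257953


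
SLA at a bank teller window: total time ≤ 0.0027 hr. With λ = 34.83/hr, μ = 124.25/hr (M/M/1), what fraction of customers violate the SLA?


W ~ Exponential(μ−λ) for M/M/1.
μ − λ = 124.25 − 34.83 = 89.4200
P(W > t) = e^{−(μ−λ)t} = e^{−0.2414} = 0.785501

Final: 0.785501


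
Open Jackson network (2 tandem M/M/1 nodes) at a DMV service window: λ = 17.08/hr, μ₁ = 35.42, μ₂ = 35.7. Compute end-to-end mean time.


Each node sees arrival rate λ = 17.08/hr (tandem ⇒ throughput preserved).
W₁ = 1/(μ₁−λ) = 1/(35.42−17.08) = 0.05453 hr
W₂ = 1/(μ₂−λ) = 1/(35.7−17.08) = 0.05371 hr
W_total = W₁ + W₂ = 0.05453 + 0.05371 = 0.10823 hr

Final: 0.10823 hr


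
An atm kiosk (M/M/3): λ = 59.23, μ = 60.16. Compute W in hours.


a = 0.9845; ρ = 0.3282; P₀ = 0.369555
Lq = P₀·a^c·ρ/(c!(1−ρ)²) = 0.04274
Wq = Lq/λ = 0.04274/59.23 = 0.0007216 hr
W = Wq + 1/μ = 0.0007216 + 0.01662 = 0.01734 hr

Final: 0.01734 hr


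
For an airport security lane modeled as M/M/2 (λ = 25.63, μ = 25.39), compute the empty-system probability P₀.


a = λ/μ = 25.63/25.39 = 1.0095; ρ = a/c = 0.5047
Σ_{k=0}^{1} a^k/k! (terms k=0..1) = 1.00000 + 1.00945 = 2.00945
Tail: a^2/(2!(1−ρ)) = 1.01899/(2·0.4953) = 1.02872
P₀ = 1/(2.00945 + 1.02872) = 1/3.03817 = 0.329145

Final: 0.329145


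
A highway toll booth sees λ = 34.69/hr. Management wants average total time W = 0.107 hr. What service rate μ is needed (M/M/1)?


W = 1/(μ−λ) ⇒ μ − λ = 1/W = 1/0.107 = 9.3458
μ = λ + 1/W = 34.69 + 9.3458 = 44.0358 per hr

Final: 44.0358 /hr


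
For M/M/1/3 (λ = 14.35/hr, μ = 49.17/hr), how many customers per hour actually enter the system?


ρ = 0.2918; P_K = (1−ρ)ρ^3/(1−ρ^4) = 0.017732
λ_eff = λ(1 − P_K) = 14.35·(1 − 0.017732) = 14.35·0.982268 = 14.0956 /hr

Final: 14.0956 /hr


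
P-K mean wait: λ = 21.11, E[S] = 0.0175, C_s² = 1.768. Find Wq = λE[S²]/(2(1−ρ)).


ρ = λ·E[S] = 21.11·0.0175 = 0.3694
E[S²] = E[S]²(1+C_s²) = 0.0175²·(1+1.768) = 0.0008477
Wq = λ·E[S²]/(2(1−ρ)) = 21.11·0.0008477/(2·0.6306) = 0.01419 hr

Final: 0.01419 hr


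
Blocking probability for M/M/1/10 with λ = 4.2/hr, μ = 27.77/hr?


ρ = λ/μ = 4.2/27.77 = 0.1512
P_K = (1−ρ)ρ^K/(1−ρ^(K+1)) = (0.8488·0.000000006262)/(1 − 9.471e-10)
= 0.000000005315/1.000000 = 0.000000005315

Final: 0.000000005315


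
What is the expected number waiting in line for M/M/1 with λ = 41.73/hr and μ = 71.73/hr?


ρ = 41.73/71.73 = 0.5818
Lq = ρ²/(1−ρ) = 0.3385/0.4182 = 0.8092

Final: 0.8092


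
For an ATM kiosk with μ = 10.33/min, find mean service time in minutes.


Mean service time = 1/μ = 1/10.33 minute = 0.09681 minute
In minutes: 0.09681 × 1 = 0.09681 min

Final: 0.09681 min


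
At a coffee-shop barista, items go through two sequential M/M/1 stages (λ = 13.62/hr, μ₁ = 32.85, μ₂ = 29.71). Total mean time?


Each node sees arrival rate λ = 13.62/hr (tandem ⇒ throughput preserved).
W₁ = 1/(μ₁−λ) = 1/(32.85−13.62) = 0.05200 hr
W₂ = 1/(μ₂−λ) = 1/(29.71−13.62) = 0.06215 hr
W_total = W₁ + W₂ = 0.05200 + 0.06215 = 0.11415 hr

Final: 0.11415 hr


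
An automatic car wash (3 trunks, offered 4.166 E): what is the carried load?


B(3,4.166) = 0.465374 (Erlang-B)
Carried load = a(1 − B) = 4.166·(1 − 0.465374) = 4.166·0.534626 = 2.2273 E

Final: 2.2273 Erlangs


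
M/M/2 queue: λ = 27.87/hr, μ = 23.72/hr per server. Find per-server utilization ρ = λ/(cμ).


ρ = λ/(cμ) = 27.87/(2·23.72) = 27.87/47.44 = 0.5875

Final: 0.5875


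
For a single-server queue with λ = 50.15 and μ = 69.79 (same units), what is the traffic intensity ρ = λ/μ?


ρ = λ/μ = 50.15/69.79 = 0.7186

Final: 0.7186


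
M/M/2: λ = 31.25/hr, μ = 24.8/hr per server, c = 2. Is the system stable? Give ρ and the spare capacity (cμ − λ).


Total capacity cμ = 2·24.8 = 49.60/hr
ρ = λ/(cμ) = 31.25/49.60 = 0.6300
Stable ⇔ ρ < 1: YES
Spare capacity = cμ − λ = 49.60 − 31.25 = 18.35/hr

Final: ρ = 0.6300; stable; margin = 18.35/hr


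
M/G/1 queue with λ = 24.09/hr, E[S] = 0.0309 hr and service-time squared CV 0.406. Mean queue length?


ρ = λ·E[S] = 24.09·0.0309 = 0.7444
Lq = ρ²(1+C_s²)/(2(1−ρ)) = 0.5541·(1+0.406)/(2·0.2556)
= 0.5541·1.4060/0.5112 = 1.52389

Final: 1.52389


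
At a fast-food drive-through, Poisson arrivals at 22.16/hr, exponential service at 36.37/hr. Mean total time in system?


W = 1/(μ−λ) = 1/(36.37 − 22.16) = 1/14.21 = 0.07037 hr

Final: 0.07037 hr


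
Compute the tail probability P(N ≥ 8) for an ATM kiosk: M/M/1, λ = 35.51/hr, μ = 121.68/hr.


ρ = 35.51/121.68 = 0.2918
P(N ≥ n) = ρ^n = 0.2918^8 = 0.00005261

Final: 0.00005261


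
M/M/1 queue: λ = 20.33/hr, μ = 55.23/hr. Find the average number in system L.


ρ = λ/μ = 20.33/55.23 = 0.3681
L = ρ/(1−ρ) = 0.3681/(1 − 0.3681) = 0.3681/0.6319 = 0.5825

Final: 0.5825


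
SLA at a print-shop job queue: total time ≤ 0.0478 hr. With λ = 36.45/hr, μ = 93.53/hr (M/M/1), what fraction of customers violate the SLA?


W ~ Exponential(μ−λ) for M/M/1.
μ − λ = 93.53 − 36.45 = 57.0800
P(W > t) = e^{−(μ−λ)t} = e^{−2.7284} = 0.065322

Final: 0.065322


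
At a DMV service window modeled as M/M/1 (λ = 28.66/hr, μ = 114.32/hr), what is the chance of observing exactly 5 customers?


ρ = 28.66/114.32 = 0.2507
P_n = (1−ρ)·ρ^n = (1 − 0.2507)·0.2507^5 = 0.7493·0.0009903 = 0.0007420

Final: 0.0007420


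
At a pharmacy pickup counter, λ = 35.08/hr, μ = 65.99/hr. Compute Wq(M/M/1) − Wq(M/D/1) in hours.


ρ = 35.08/65.99 = 0.5316
Wq(M/M/1) = ρ/(μ−λ) = 0.5316/30.91 = 0.01720 hr
Wq(M/D/1) = ρ/(2(μ−λ)) = 0.008599 hr
Savings = 0.01720 − 0.008599 = 0.008599 hr

Final: 0.008599 hr


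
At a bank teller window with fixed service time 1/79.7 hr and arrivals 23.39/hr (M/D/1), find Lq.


ρ = 23.39/79.7 = 0.2935
M/D/1: Lq = ρ²/(2(1−ρ)) = 0.08613/(2·0.7065) = 0.06095

Final: 0.06095


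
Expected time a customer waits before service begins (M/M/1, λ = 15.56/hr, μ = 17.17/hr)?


ρ = 15.56/17.17 = 0.9062
Wq = ρ/(μ−λ) = 0.9062/(17.17 − 15.56) = 0.9062/1.61 = 0.5629 hr

Final: 0.5629 hr


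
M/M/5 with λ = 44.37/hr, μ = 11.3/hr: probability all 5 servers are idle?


a = λ/μ = 44.37/11.3 = 3.9265; ρ = a/c = 0.7853
Σ_{k=0}^{4} a^k/k! (terms k=0..4) = 1.00000 + 3.92655 + 7.70889 + 10.08978 + 9.90450 = 32.62972
Tail: a^5/(5!(1−ρ)) = 933.37234/(120·0.2147) = 36.22942
P₀ = 1/(32.62972 + 36.22942) = 1/68.85914 = 0.014522

Final: 0.014522


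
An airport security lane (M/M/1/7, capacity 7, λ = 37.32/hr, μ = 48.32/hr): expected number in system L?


ρ = 37.32/48.32 = 0.7724
L = ρ[1 − (K+1)ρ^K + Kρ^(K+1)] / [(1−ρ)(1−ρ^(K+1))]
Numerator: 0.7724·(1 − 8·0.163947 + 7·0.126624) = 0.443945
Denominator: (0.2276)·(0.873376) = 0.198823
L = 0.443945/0.198823 = 2.2329

Final: 2.2329


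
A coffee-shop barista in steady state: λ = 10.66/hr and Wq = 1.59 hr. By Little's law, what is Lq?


Lq = λWq = 10.66·1.59 = 16.9494

Final: 16.9494


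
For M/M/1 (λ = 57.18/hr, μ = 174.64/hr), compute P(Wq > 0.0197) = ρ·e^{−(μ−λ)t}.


ρ = 57.18/174.64 = 0.3274
P(Wq > t) = ρ·e^{−(μ−λ)t} = 0.3274·e^{−2.3140}
= 0.3274·0.098869 = 0.032371

Final: 0.032371


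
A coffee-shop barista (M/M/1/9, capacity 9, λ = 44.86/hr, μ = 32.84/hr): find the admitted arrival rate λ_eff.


ρ = 1.3660; P_K = (1−ρ)ρ^9/(1−ρ^10) = 0.280336
λ_eff = λ(1 − P_K) = 44.86·(1 − 0.280336) = 44.86·0.719664 = 32.2841 /hr

Final: 32.2841 /hr


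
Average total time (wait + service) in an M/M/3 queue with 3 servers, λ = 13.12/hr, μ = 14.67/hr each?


a = 0.8943; ρ = 0.2981; P₀ = 0.405823
Lq = P₀·a^c·ρ/(c!(1−ρ)²) = 0.02928
Wq = Lq/λ = 0.02928/13.12 = 0.002232 hr
W = Wq + 1/μ = 0.002232 + 0.06817 = 0.07040 hr

Final: 0.07040 hr


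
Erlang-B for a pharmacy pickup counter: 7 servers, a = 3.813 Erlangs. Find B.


B(c,a) = (a^c/c!) / Σ_{k=0}^{c} a^k/k!
a^7/7! = 2.325076
Σ terms (k=0..7): 1.00000 + 3.81300 + 7.26948 + 9.23951 + 8.80757 + 6.71665 + 4.26843 + 2.32508 = 43.439725
B = 2.325076/43.439725 = 0.053524

Final: 0.053524


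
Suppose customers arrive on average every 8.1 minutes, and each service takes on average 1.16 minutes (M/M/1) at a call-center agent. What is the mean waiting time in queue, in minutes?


λ = 60/8.1 = 7.4074 /hr
μ = 60/1.16 = 51.7241 /hr
ρ = λ/μ = 7.4074/51.7241 = 0.1432
Wq = ρ/(μ−λ) = 0.1432/(51.7241−7.4074) = 0.003232 hr
In minutes: 0.003232·60 = 0.1939 min

Final: 0.1939 min


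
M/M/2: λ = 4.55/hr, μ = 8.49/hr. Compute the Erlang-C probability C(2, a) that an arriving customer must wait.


a = λ/μ = 0.5359; ρ = a/2 = 0.2680
P₀ = 0.577334 (from M/M/c formula)
C(c,a) = [a^c/(c!(1−ρ))]·P₀ = [0.28722/(2·0.7320)]·0.577334
= 0.19618·0.577334 = 0.113259

Final: 0.113259


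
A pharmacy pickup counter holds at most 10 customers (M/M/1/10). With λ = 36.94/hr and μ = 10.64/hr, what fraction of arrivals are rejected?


ρ = λ/μ = 36.94/10.64 = 3.4718
P_K = (1−ρ)ρ^K/(1−ρ^(K+1)) = (-2.4718·254420.810295)/(1 − 883299.316945)
= -628878.506650/-883298.316945 = 0.711966

Final: 0.711966


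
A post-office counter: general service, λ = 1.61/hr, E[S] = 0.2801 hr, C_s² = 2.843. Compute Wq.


ρ = λ·E[S] = 1.61·0.2801 = 0.4510
E[S²] = E[S]²(1+C_s²) = 0.2801²·(1+2.843) = 0.301506
Wq = λ·E[S²]/(2(1−ρ)) = 1.61·0.301506/(2·0.5490) = 0.44207 hr

Final: 0.44207 hr


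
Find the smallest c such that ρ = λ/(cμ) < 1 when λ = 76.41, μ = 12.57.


Stability requires cμ > λ ⇔ c > λ/μ.
λ/μ = 76.41/12.57 = 6.0788
Minimum integer c = ⌊6.0788⌋ + 1 = 7
Check: 7·12.57 = 87.99 > 76.41, while 6·12.57 = 75.42 ≤ 76.41

Final: 7 servers


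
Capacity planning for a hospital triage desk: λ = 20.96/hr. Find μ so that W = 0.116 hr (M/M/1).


W = 1/(μ−λ) ⇒ μ − λ = 1/W = 1/0.116 = 8.6207
μ = λ + 1/W = 20.96 + 8.6207 = 29.5807 per hr

Final: 29.5807 /hr


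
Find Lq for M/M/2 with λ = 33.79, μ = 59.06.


a = λ/μ = 0.5721; ρ = a/2 = 0.2861
P₀ = 0.555131
Lq = P₀·a^c·ρ / (c!·(1−ρ)²) = 0.555131·0.32733·0.2861/(2·0.50970)
= 0.05099

Final: 0.05099


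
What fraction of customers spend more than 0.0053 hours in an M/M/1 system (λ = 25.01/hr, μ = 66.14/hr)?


W ~ Exponential(μ−λ) for M/M/1.
μ − λ = 66.14 − 25.01 = 41.1300
P(W > t) = e^{−(μ−λ)t} = e^{−0.2180} = 0.804134

Final: 0.804134


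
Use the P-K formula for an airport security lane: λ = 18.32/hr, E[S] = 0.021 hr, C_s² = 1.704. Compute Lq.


ρ = λ·E[S] = 18.32·0.021 = 0.3847
Lq = ρ²(1+C_s²)/(2(1−ρ)) = 0.1480·(1+1.704)/(2·0.6153)
= 0.1480·2.7040/1.2306 = 0.32523

Final: 0.32523


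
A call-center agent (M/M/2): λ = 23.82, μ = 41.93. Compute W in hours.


a = 0.5681; ρ = 0.2840; P₀ = 0.557578
Lq = P₀·a^c·ρ/(c!(1−ρ)²) = 0.04986
Wq = Lq/λ = 0.04986/23.82 = 0.002093 hr
W = Wq + 1/μ = 0.002093 + 0.02385 = 0.02594 hr

Final: 0.02594 hr


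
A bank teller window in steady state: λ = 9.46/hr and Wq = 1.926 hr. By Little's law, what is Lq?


Lq = λWq = 9.46·1.926 = 18.2200

Final: 18.2200


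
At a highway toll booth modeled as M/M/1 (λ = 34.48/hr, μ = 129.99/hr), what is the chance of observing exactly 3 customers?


ρ = 34.48/129.99 = 0.2653
P_n = (1−ρ)·ρ^n = (1 − 0.2653)·0.2653^3 = 0.7347·0.018663 = 0.013712

Final: 0.013712


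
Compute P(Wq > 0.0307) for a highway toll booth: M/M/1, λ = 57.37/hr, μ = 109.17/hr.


ρ = 57.37/109.17 = 0.5255
P(Wq > t) = ρ·e^{−(μ−λ)t} = 0.5255·e^{−1.5903}
= 0.5255·0.203873 = 0.107137

Final: 0.107137


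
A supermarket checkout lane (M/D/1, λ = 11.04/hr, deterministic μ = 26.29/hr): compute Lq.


ρ = 11.04/26.29 = 0.4199
M/D/1: Lq = ρ²/(2(1−ρ)) = 0.1763/(2·0.5801) = 0.15200

Final: 0.15200


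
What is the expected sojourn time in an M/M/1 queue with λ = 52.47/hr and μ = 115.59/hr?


W = 1/(μ−λ) = 1/(115.59 − 52.47) = 1/63.12 = 0.01584 hr

Final: 0.01584 hr


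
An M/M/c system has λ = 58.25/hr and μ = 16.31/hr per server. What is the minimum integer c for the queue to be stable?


Stability requires cμ > λ ⇔ c > λ/μ.
λ/μ = 58.25/16.31 = 3.5714
Minimum integer c = ⌊3.5714⌋ + 1 = 4
Check: 4·16.31 = 65.24 > 58.25, while 3·16.31 = 48.93 ≤ 58.25

Final: 4 servers


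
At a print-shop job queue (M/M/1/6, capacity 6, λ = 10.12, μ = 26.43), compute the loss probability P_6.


ρ = λ/μ = 10.12/26.43 = 0.3829
P_K = (1−ρ)ρ^K/(1−ρ^(K+1)) = (0.6171·0.003151)/(1 − 0.001207)
= 0.001945/0.998793 = 0.001947

Final: 0.001947


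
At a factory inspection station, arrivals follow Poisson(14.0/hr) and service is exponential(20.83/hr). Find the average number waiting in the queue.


ρ = 14.0/20.83 = 0.6721
Lq = ρ²/(1−ρ) = 0.4517/0.3279 = 1.3777

Final: 1.3777


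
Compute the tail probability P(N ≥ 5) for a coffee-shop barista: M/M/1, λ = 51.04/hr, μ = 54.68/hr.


ρ = 51.04/54.68 = 0.9334
P(N ≥ n) = ρ^n = 0.9334^5 = 0.708616

Final: 0.708616


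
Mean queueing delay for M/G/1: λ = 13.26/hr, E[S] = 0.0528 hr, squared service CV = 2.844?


ρ = λ·E[S] = 13.26·0.0528 = 0.7001
E[S²] = E[S]²(1+C_s²) = 0.0528²·(1+2.844) = 0.010716
Wq = λ·E[S²]/(2(1−ρ)) = 13.26·0.010716/(2·0.2999) = 0.23693 hr

Final: 0.23693 hr


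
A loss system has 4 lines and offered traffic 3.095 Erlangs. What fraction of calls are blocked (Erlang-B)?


B(c,a) = (a^c/c!) / Σ_{k=0}^{c} a^k/k!
a^4/4! = 3.823238
Σ terms (k=0..4): 1.00000 + 3.09500 + 4.78951 + 4.94118 + 3.82324 = 17.648931
B = 3.823238/17.648931 = 0.216627

Final: 0.216627


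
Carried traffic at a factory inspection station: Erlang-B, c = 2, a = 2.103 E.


B(2,2.103) = 0.416104 (Erlang-B)
Carried load = a(1 − B) = 2.103·(1 − 0.416104) = 2.103·0.583896 = 1.2279 E

Final: 1.2279 Erlangs


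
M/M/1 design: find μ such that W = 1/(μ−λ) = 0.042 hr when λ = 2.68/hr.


W = 1/(μ−λ) ⇒ μ − λ = 1/W = 1/0.042 = 23.8095
μ = λ + 1/W = 2.68 + 23.8095 = 26.4895 per hr

Final: 26.4895 /hr


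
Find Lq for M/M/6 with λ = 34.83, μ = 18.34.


a = λ/μ = 1.8991; ρ = a/6 = 0.3165
P₀ = 0.149538
Lq = P₀·a^c·ρ / (c!·(1−ρ)²) = 0.149538·46.91642·0.3165/(720·0.46714)
= 0.006602

Final: 0.006602


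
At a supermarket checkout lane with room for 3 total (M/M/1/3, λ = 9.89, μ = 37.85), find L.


ρ = 9.89/37.85 = 0.2613
L = ρ[1 − (K+1)ρ^K + Kρ^(K+1)] / [(1−ρ)(1−ρ^(K+1))]
Numerator: 0.2613·(1 − 4·0.017840 + 3·0.004661) = 0.246303
Denominator: (0.7387)·(0.995339) = 0.735262
L = 0.246303/0.735262 = 0.3350

Final: 0.3350


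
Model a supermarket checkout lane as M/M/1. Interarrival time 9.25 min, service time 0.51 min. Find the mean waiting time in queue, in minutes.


λ = 60/9.25 = 6.4865 /hr
μ = 60/0.51 = 117.6471 /hr
ρ = λ/μ = 6.4865/117.6471 = 0.05514
Wq = ρ/(μ−λ) = 0.05514/(117.6471−6.4865) = 0.0004960 hr
In minutes: 0.0004960·60 = 0.02976 min

Final: 0.02976 min


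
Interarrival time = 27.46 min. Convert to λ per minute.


λ = 1/(interarrival time) in consistent units.
1 minute = 1 min, so λ = 1/27.46 = 0.03642 per minute

Final: 0.03642 /min


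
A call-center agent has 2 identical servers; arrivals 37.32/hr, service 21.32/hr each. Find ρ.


ρ = λ/(cμ) = 37.32/(2·21.32) = 37.32/42.64 = 0.8752

Final: 0.8752


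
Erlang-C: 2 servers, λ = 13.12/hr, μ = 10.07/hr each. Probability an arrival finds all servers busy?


a = λ/μ = 1.3029; ρ = a/2 = 0.6514
P₀ = 0.211064 (from M/M/c formula)
C(c,a) = [a^c/(c!(1−ρ))]·P₀ = [1.69750/(2·0.3486)]·0.211064
= 2.43501·0.211064 = 0.513944

Final: 0.513944


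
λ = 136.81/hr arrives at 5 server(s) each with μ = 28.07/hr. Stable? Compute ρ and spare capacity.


Total capacity cμ = 5·28.07 = 140.35/hr
ρ = λ/(cμ) = 136.81/140.35 = 0.9748
Stable ⇔ ρ < 1: YES
Spare capacity = cμ − λ = 140.35 − 136.81 = 3.54/hr

Final: ρ = 0.9748; stable; margin = 3.54/hr


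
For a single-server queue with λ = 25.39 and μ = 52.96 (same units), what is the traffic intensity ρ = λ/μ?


ρ = λ/μ = 25.39/52.96 = 0.4794

Final: 0.4794


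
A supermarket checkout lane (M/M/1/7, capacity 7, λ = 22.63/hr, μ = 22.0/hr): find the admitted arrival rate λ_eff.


ρ = 1.0286; P_K = (1−ρ)ρ^7/(1−ρ^8) = 0.137695
λ_eff = λ(1 − P_K) = 22.63·(1 − 0.137695) = 22.63·0.862305 = 19.5140 /hr

Final: 19.5140 /hr


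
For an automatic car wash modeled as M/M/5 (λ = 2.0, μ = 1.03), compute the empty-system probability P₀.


a = λ/μ = 2.0/1.03 = 1.9417; ρ = a/c = 0.3883
Σ_{k=0}^{4} a^k/k! (terms k=0..4) = 1.00000 + 1.94175 + 1.88519 + 1.22019 + 0.59232 = 6.63945
Tail: a^5/(5!(1−ρ)) = 27.60348/(120·0.6117) = 0.37608
P₀ = 1/(6.63945 + 0.37608) = 1/7.01553 = 0.142541

Final: 0.142541


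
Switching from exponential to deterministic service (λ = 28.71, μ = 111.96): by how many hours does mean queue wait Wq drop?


ρ = 28.71/111.96 = 0.2564
Wq(M/M/1) = ρ/(μ−λ) = 0.2564/83.25 = 0.003080 hr
Wq(M/D/1) = ρ/(2(μ−λ)) = 0.001540 hr
Savings = 0.003080 − 0.001540 = 0.001540 hr

Final: 0.001540 hr


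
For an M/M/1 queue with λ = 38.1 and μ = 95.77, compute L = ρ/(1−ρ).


ρ = λ/μ = 38.1/95.77 = 0.3978
L = ρ/(1−ρ) = 0.3978/(1 − 0.3978) = 0.3978/0.6022 = 0.6607

Final: 0.6607


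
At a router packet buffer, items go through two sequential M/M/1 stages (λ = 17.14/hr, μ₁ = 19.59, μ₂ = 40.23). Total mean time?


Each node sees arrival rate λ = 17.14/hr (tandem ⇒ throughput preserved).
W₁ = 1/(μ₁−λ) = 1/(19.59−17.14) = 0.40816 hr
W₂ = 1/(μ₂−λ) = 1/(40.23−17.14) = 0.04331 hr
W_total = W₁ + W₂ = 0.40816 + 0.04331 = 0.45147 hr

Final: 0.45147 hr


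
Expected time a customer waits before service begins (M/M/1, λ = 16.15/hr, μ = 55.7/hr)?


ρ = 16.15/55.7 = 0.2899
Wq = ρ/(μ−λ) = 0.2899/(55.7 − 16.15) = 0.2899/39.55 = 0.007331 hr

Final: 0.007331 hr


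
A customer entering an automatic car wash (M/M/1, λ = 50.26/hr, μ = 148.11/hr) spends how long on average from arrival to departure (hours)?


W = 1/(μ−λ) = 1/(148.11 − 50.26) = 1/97.85 = 0.01022 hr

Final: 0.01022 hr


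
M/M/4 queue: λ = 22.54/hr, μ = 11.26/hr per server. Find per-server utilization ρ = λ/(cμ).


ρ = λ/(cμ) = 22.54/(4·11.26) = 22.54/45.04 = 0.5004

Final: 0.5004


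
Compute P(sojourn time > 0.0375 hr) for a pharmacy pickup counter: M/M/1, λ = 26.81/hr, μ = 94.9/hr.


W ~ Exponential(μ−λ) for M/M/1.
μ − λ = 94.9 − 26.81 = 68.0900
P(W > t) = e^{−(μ−λ)t} = e^{−2.5534} = 0.077819

Final: 0.077819


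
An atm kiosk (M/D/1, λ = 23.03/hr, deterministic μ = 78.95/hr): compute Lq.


ρ = 23.03/78.95 = 0.2917
M/D/1: Lq = ρ²/(2(1−ρ)) = 0.08509/(2·0.7083) = 0.06007

Final: 0.06007


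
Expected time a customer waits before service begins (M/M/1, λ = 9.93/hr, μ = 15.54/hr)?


ρ = 9.93/15.54 = 0.6390
Wq = ρ/(μ−λ) = 0.6390/(15.54 − 9.93) = 0.6390/5.61 = 0.1139 hr

Final: 0.1139 hr


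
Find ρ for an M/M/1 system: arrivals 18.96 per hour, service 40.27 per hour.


ρ = λ/μ = 18.96/40.27 = 0.4708

Final: 0.4708


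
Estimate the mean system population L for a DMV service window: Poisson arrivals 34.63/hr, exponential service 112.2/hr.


ρ = λ/μ = 34.63/112.2 = 0.3086
L = ρ/(1−ρ) = 0.3086/(1 − 0.3086) = 0.3086/0.6914 = 0.4464

Final: 0.4464


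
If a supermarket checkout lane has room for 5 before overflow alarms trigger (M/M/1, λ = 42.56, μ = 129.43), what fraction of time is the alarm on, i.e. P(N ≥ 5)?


ρ = 42.56/129.43 = 0.3288
P(N ≥ n) = ρ^n = 0.3288^5 = 0.003844

Final: 0.003844


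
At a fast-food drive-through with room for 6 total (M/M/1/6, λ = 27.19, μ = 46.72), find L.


ρ = 27.19/46.72 = 0.5820
L = ρ[1 − (K+1)ρ^K + Kρ^(K+1)] / [(1−ρ)(1−ρ^(K+1))]
Numerator: 0.5820·(1 − 7·0.038854 + 6·0.022612) = 0.502651
Denominator: (0.4180)·(0.977388) = 0.408570
L = 0.502651/0.408570 = 1.2303

Final: 1.2303


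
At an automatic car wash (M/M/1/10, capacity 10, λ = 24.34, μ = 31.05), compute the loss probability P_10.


ρ = λ/μ = 24.34/31.05 = 0.7839
P_K = (1−ρ)ρ^K/(1−ρ^(K+1)) = (0.2161·0.087617)/(1 − 0.068683)
= 0.018934/0.931317 = 0.020331

Final: 0.020331


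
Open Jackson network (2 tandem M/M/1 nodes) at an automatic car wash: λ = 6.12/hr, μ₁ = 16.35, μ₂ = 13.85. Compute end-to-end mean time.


Each node sees arrival rate λ = 6.12/hr (tandem ⇒ throughput preserved).
W₁ = 1/(μ₁−λ) = 1/(16.35−6.12) = 0.09775 hr
W₂ = 1/(μ₂−λ) = 1/(13.85−6.12) = 0.12937 hr
W_total = W₁ + W₂ = 0.09775 + 0.12937 = 0.22712 hr

Final: 0.22712 hr


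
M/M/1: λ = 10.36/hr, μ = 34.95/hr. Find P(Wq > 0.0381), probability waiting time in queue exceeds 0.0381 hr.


ρ = 10.36/34.95 = 0.2964
P(Wq > t) = ρ·e^{−(μ−λ)t} = 0.2964·e^{−0.9369}
= 0.2964·0.391849 = 0.116153

Final: 0.116153


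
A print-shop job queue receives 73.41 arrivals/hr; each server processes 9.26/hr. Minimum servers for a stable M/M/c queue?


Stability requires cμ > λ ⇔ c > λ/μ.
λ/μ = 73.41/9.26 = 7.9276
Minimum integer c = ⌊7.9276⌋ + 1 = 8
Check: 8·9.26 = 74.08 > 73.41, while 7·9.26 = 64.82 ≤ 73.41

Final: 8 servers


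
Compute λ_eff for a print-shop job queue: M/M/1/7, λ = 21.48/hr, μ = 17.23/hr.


ρ = 1.2467; P_K = (1−ρ)ρ^7/(1−ρ^8) = 0.238786
λ_eff = λ(1 − P_K) = 21.48·(1 − 0.238786) = 21.48·0.761214 = 16.3509 /hr

Final: 16.3509 /hr


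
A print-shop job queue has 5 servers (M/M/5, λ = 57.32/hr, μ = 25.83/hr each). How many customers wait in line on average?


a = λ/μ = 2.2191; ρ = a/5 = 0.4438
P₀ = 0.107302
Lq = P₀·a^c·ρ / (c!·(1−ρ)²) = 0.107302·53.81569·0.4438/(120·0.30933)
= 0.06904

Final: 0.06904


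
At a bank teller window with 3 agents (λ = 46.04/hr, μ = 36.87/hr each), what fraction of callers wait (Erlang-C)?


a = λ/μ = 1.2487; ρ = a/3 = 0.4162
P₀ = 0.278998 (from M/M/c formula)
C(c,a) = [a^c/(c!(1−ρ))]·P₀ = [1.94709/(6·0.5838)]·0.278998
= 0.55590·0.278998 = 0.155096

Final: 0.155096


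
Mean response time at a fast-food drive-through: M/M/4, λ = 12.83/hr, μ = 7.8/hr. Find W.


a = 1.6449; ρ = 0.4112; P₀ = 0.190207
Lq = P₀·a^c·ρ/(c!(1−ρ)²) = 0.06882
Wq = Lq/λ = 0.06882/12.83 = 0.005364 hr
W = Wq + 1/μ = 0.005364 + 0.12821 = 0.13357 hr

Final: 0.13357 hr


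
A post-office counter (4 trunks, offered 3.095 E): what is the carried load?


B(4,3.095) = 0.216627 (Erlang-B)
Carried load = a(1 − B) = 3.095·(1 − 0.216627) = 3.095·0.783373 = 2.4245 E

Final: 2.4245 Erlangs


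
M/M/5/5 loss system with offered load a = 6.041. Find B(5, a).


B(c,a) = (a^c/c!) / Σ_{k=0}^{c} a^k/k!
a^5/5! = 67.044465
Σ terms (k=0..5): 1.00000 + 6.04100 + 18.24684 + 36.74305 + 55.49120 + 67.04447 = 184.566558
B = 67.044465/184.566558 = 0.363254

Final: 0.363254


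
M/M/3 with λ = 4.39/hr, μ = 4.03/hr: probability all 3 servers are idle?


a = λ/μ = 4.39/4.03 = 1.0893; ρ = a/c = 0.3631
Σ_{k=0}^{2} a^k/k! (terms k=0..2) = 1.00000 + 1.08933 + 0.59332 = 2.68265
Tail: a^3/(3!(1−ρ)) = 1.29264/(6·0.6369) = 0.33827
P₀ = 1/(2.68265 + 0.33827) = 1/3.02092 = 0.331025

Final: 0.331025


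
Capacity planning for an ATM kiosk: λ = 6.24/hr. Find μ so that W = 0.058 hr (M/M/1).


W = 1/(μ−λ) ⇒ μ − λ = 1/W = 1/0.058 = 17.2414
μ = λ + 1/W = 6.24 + 17.2414 = 23.4814 per hr

Final: 23.4814 /hr


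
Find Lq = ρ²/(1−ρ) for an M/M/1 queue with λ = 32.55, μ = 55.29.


ρ = 32.55/55.29 = 0.5887
Lq = ρ²/(1−ρ) = 0.3466/0.4113 = 0.8427

Final: 0.8427


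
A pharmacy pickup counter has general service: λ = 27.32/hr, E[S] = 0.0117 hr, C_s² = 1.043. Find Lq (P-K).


ρ = λ·E[S] = 27.32·0.0117 = 0.3196
Lq = ρ²(1+C_s²)/(2(1−ρ)) = 0.1022·(1+1.043)/(2·0.6804)
= 0.1022·2.0430/1.3607 = 0.15340

Final: 0.15340


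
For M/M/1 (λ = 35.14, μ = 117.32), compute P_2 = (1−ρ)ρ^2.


ρ = 35.14/117.32 = 0.2995
P_n = (1−ρ)·ρ^n = (1 − 0.2995)·0.2995^2 = 0.7005·0.089714 = 0.062843

Final: 0.062843


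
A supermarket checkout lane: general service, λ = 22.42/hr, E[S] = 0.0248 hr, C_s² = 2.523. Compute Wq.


ρ = λ·E[S] = 22.42·0.0248 = 0.5560
E[S²] = E[S]²(1+C_s²) = 0.0248²·(1+2.523) = 0.002167
Wq = λ·E[S²]/(2(1−ρ)) = 22.42·0.002167/(2·0.4440) = 0.05471 hr

Final: 0.05471 hr


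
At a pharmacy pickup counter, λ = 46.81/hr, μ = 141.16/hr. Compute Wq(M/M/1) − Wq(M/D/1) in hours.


ρ = 46.81/141.16 = 0.3316
Wq(M/M/1) = ρ/(μ−λ) = 0.3316/94.35 = 0.003515 hr
Wq(M/D/1) = ρ/(2(μ−λ)) = 0.001757 hr
Savings = 0.003515 − 0.001757 = 0.001757 hr

Final: 0.001757 hr


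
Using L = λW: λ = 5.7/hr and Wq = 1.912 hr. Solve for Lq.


Lq = λWq = 5.7·1.912 = 10.8984

Final: 10.8984


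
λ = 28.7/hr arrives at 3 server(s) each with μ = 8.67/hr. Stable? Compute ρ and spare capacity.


Total capacity cμ = 3·8.67 = 26.01/hr
ρ = λ/(cμ) = 28.7/26.01 = 1.1034
Stable ⇔ ρ < 1: NO
Spare capacity = cμ − λ = 26.01 − 28.7 = -2.69/hr

Final: ρ = 1.1034; unstable; margin = -2.69/hr


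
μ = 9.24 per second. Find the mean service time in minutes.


Mean service time = 1/μ = 1/9.24 second = 0.10823 second
In minutes: 0.10823 × 0.0166667 = 0.001804 min

Final: 0.001804 min


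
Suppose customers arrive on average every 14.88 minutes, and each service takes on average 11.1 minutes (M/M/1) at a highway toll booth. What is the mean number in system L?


λ = 60/14.88 = 4.0323 /hr
μ = 60/11.1 = 5.4054 /hr
ρ = λ/μ = 4.0323/5.4054 = 0.7460
L = ρ/(1−ρ) = 0.7460/0.2540 = 2.9365

Final: 2.9365


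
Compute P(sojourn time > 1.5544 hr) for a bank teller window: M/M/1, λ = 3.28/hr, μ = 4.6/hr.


W ~ Exponential(μ−λ) for M/M/1.
μ − λ = 4.6 − 3.28 = 1.3200
P(W > t) = e^{−(μ−λ)t} = e^{−2.0518} = 0.128502

Final: 0.128502


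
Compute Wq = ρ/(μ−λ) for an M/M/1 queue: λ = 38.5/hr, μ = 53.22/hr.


ρ = 38.5/53.22 = 0.7234
Wq = ρ/(μ−λ) = 0.7234/(53.22 − 38.5) = 0.7234/14.72 = 0.04914 hr

Final: 0.04914 hr


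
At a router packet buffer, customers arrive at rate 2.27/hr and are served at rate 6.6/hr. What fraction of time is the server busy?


ρ = λ/μ = 2.27/6.6 = 0.3439

Final: 0.3439


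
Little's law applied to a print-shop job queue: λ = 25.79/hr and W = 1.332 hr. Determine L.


L = λW = 25.79·1.332 = 34.3523

Final: 34.3523


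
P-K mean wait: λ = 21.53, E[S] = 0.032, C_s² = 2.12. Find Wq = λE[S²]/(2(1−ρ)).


ρ = λ·E[S] = 21.53·0.032 = 0.6890
E[S²] = E[S]²(1+C_s²) = 0.032²·(1+2.12) = 0.003195
Wq = λ·E[S²]/(2(1−ρ)) = 21.53·0.003195/(2·0.3110) = 0.11057 hr

Final: 0.11057 hr


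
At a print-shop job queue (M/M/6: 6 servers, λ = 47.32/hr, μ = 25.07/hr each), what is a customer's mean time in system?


a = 1.8875; ρ = 0.3146; P₀ = 0.151290
Lq = P₀·a^c·ρ/(c!(1−ρ)²) = 0.006363
Wq = Lq/λ = 0.006363/47.32 = 0.0001345 hr
W = Wq + 1/μ = 0.0001345 + 0.03989 = 0.04002 hr

Final: 0.04002 hr


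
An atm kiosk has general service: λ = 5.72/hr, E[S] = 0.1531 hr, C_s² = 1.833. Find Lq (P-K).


ρ = λ·E[S] = 5.72·0.1531 = 0.8757
Lq = ρ²(1+C_s²)/(2(1−ρ)) = 0.7669·(1+1.833)/(2·0.1243)
= 0.7669·2.8330/0.2485 = 8.74178

Final: 8.74178


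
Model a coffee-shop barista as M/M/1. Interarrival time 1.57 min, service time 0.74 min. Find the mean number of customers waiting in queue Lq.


λ = 60/1.57 = 38.2166 /hr
μ = 60/0.74 = 81.0811 /hr
ρ = λ/μ = 38.2166/81.0811 = 0.4713
Lq = ρ²/(1−ρ) = 0.2222/0.5287 = 0.4202

Final: 0.4202


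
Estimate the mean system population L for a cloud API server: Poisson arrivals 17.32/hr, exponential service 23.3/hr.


ρ = λ/μ = 17.32/23.3 = 0.7433
L = ρ/(1−ρ) = 0.7433/(1 − 0.7433) = 0.7433/0.2567 = 2.8963

Final: 2.8963


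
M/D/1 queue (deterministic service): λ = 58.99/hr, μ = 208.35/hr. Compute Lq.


ρ = 58.99/208.35 = 0.2831
M/D/1: Lq = ρ²/(2(1−ρ)) = 0.08016/(2·0.7169) = 0.05591

Final: 0.05591


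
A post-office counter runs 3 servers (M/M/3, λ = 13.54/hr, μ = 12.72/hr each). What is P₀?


a = λ/μ = 13.54/12.72 = 1.0645; ρ = a/c = 0.3548
Σ_{k=0}^{2} a^k/k! (terms k=0..2) = 1.00000 + 1.06447 + 0.56654 = 2.63101
Tail: a^3/(3!(1−ρ)) = 1.20613/(6·0.6452) = 0.31158
P₀ = 1/(2.63101 + 0.31158) = 1/2.94258 = 0.339837

Final: 0.339837


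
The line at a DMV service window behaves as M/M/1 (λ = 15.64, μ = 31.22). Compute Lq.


ρ = 15.64/31.22 = 0.5010
Lq = ρ²/(1−ρ) = 0.2510/0.4990 = 0.5029

Final: 0.5029


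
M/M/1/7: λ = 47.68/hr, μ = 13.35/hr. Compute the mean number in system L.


ρ = 47.68/13.35 = 3.5715
L = ρ[1 − (K+1)ρ^K + Kρ^(K+1)] / [(1−ρ)(1−ρ^(K+1))]
Numerator: 3.5715·(1 − 8·7412.844112 + 7·26475.236497) = 450102.423629
Denominator: (-2.5715)·(-26474.236497) = 68079.441120
L = 450102.423629/68079.441120 = 6.6114

Final: 6.6114
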